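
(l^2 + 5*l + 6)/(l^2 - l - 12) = (l + 2)/(l - 4)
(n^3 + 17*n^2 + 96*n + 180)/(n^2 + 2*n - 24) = (n^2 + 11*n + 30)/(n - 4)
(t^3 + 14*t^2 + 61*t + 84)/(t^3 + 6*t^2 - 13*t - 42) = (t^2 + 7*t + 12)/(t^2 - t - 6)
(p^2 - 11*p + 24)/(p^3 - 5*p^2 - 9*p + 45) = (p - 8)/(p^2 - 2*p - 15)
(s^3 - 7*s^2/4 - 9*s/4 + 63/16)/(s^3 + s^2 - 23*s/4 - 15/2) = (8*s^2 - 26*s + 21)/(4*(2*s^2 - s - 10))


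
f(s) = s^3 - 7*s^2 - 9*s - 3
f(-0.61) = -0.34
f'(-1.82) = 26.42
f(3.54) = -78.22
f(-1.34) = -5.92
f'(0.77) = -18.00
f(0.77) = -13.62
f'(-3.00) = 60.00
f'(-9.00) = 360.00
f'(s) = 3*s^2 - 14*s - 9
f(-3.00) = -66.00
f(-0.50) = -0.38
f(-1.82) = -15.84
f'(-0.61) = 0.66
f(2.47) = -52.87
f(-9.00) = -1218.00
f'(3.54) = -20.97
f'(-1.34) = 15.15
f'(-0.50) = -1.25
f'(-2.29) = 38.79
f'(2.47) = -25.28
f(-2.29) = -31.11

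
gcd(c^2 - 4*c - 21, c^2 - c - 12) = c + 3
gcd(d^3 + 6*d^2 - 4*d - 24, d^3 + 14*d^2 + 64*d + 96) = d + 6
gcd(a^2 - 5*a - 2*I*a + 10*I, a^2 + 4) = a - 2*I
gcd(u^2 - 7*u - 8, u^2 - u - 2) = u + 1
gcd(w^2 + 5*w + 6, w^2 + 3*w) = w + 3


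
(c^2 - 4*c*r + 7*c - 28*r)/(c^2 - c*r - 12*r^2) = (c + 7)/(c + 3*r)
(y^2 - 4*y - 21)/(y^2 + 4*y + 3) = (y - 7)/(y + 1)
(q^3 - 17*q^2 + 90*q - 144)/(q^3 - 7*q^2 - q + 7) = (q^3 - 17*q^2 + 90*q - 144)/(q^3 - 7*q^2 - q + 7)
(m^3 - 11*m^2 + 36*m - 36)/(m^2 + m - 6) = (m^2 - 9*m + 18)/(m + 3)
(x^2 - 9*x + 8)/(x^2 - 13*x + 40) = (x - 1)/(x - 5)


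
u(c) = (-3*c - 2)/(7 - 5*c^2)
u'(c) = 10*c*(-3*c - 2)/(7 - 5*c^2)^2 - 3/(7 - 5*c^2)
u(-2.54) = -0.22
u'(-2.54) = -0.10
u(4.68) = 0.16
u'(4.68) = -0.04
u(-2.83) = -0.20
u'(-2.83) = -0.08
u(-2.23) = -0.26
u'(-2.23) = -0.16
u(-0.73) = 0.04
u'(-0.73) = -0.77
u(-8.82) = -0.06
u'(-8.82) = -0.01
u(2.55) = 0.38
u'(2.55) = -0.26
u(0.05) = -0.31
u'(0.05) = -0.45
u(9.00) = 0.07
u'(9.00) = -0.00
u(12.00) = 0.05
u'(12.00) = 0.00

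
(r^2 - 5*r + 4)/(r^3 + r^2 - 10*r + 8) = (r - 4)/(r^2 + 2*r - 8)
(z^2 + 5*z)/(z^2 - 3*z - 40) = z/(z - 8)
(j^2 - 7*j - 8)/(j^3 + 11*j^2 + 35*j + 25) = (j - 8)/(j^2 + 10*j + 25)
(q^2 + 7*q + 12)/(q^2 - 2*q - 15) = (q + 4)/(q - 5)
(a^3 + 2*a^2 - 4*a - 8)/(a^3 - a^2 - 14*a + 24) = (a^2 + 4*a + 4)/(a^2 + a - 12)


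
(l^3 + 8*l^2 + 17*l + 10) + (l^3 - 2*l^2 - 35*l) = 2*l^3 + 6*l^2 - 18*l + 10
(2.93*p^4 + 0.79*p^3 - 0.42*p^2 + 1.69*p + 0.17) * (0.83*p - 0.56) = 2.4319*p^5 - 0.9851*p^4 - 0.791*p^3 + 1.6379*p^2 - 0.8053*p - 0.0952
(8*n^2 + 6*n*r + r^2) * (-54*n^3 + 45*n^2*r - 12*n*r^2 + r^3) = -432*n^5 + 36*n^4*r + 120*n^3*r^2 - 19*n^2*r^3 - 6*n*r^4 + r^5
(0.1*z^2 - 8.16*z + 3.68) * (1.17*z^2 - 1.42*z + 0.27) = 0.117*z^4 - 9.6892*z^3 + 15.9198*z^2 - 7.4288*z + 0.9936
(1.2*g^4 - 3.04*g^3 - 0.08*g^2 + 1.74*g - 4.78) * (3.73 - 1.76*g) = -2.112*g^5 + 9.8264*g^4 - 11.1984*g^3 - 3.3608*g^2 + 14.903*g - 17.8294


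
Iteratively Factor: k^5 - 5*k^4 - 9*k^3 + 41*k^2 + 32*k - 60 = (k - 1)*(k^4 - 4*k^3 - 13*k^2 + 28*k + 60) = (k - 3)*(k - 1)*(k^3 - k^2 - 16*k - 20) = (k - 5)*(k - 3)*(k - 1)*(k^2 + 4*k + 4) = (k - 5)*(k - 3)*(k - 1)*(k + 2)*(k + 2)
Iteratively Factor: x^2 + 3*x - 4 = (x - 1)*(x + 4)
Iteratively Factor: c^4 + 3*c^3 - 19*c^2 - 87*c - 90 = (c + 2)*(c^3 + c^2 - 21*c - 45) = (c + 2)*(c + 3)*(c^2 - 2*c - 15) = (c + 2)*(c + 3)^2*(c - 5)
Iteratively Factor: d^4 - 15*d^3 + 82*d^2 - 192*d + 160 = (d - 4)*(d^3 - 11*d^2 + 38*d - 40) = (d - 4)*(d - 2)*(d^2 - 9*d + 20) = (d - 4)^2*(d - 2)*(d - 5)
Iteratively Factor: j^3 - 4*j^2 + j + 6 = (j - 3)*(j^2 - j - 2) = (j - 3)*(j - 2)*(j + 1)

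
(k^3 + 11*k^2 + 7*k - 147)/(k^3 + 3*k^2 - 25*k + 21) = (k + 7)/(k - 1)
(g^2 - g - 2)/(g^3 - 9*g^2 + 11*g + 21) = (g - 2)/(g^2 - 10*g + 21)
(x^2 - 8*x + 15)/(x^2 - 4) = (x^2 - 8*x + 15)/(x^2 - 4)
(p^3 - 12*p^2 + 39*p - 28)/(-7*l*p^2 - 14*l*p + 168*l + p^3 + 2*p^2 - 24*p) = (p^2 - 8*p + 7)/(-7*l*p - 42*l + p^2 + 6*p)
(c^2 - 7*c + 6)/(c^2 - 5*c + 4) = (c - 6)/(c - 4)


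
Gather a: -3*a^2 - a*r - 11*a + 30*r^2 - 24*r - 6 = -3*a^2 + a*(-r - 11) + 30*r^2 - 24*r - 6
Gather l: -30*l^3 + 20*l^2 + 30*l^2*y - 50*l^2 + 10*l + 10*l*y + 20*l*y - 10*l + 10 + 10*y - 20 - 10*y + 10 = -30*l^3 + l^2*(30*y - 30) + 30*l*y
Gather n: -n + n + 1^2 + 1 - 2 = 0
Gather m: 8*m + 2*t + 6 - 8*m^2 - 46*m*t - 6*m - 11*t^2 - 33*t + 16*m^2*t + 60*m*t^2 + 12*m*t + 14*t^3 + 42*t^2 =m^2*(16*t - 8) + m*(60*t^2 - 34*t + 2) + 14*t^3 + 31*t^2 - 31*t + 6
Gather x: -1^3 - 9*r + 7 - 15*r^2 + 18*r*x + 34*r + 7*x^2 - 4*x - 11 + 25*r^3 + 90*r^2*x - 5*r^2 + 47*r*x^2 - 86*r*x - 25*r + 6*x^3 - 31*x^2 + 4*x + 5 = 25*r^3 - 20*r^2 + 6*x^3 + x^2*(47*r - 24) + x*(90*r^2 - 68*r)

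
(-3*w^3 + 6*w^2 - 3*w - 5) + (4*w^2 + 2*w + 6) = -3*w^3 + 10*w^2 - w + 1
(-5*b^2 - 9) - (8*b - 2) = -5*b^2 - 8*b - 7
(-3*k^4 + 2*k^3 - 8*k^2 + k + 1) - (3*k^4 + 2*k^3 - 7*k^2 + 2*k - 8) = -6*k^4 - k^2 - k + 9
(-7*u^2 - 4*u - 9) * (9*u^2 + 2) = -63*u^4 - 36*u^3 - 95*u^2 - 8*u - 18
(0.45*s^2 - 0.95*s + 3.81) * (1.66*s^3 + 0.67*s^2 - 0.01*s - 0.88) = 0.747*s^5 - 1.2755*s^4 + 5.6836*s^3 + 2.1662*s^2 + 0.7979*s - 3.3528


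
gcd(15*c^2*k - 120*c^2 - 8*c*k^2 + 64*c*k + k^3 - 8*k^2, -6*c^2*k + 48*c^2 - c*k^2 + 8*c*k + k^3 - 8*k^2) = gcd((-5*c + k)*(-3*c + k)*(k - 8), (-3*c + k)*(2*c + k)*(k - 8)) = 3*c*k - 24*c - k^2 + 8*k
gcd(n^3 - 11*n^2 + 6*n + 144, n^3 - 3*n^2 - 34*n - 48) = n^2 - 5*n - 24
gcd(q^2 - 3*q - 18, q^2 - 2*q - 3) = 1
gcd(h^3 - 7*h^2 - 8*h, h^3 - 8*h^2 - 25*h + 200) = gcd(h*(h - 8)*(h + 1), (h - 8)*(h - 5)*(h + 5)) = h - 8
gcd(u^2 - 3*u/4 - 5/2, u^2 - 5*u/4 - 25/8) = u + 5/4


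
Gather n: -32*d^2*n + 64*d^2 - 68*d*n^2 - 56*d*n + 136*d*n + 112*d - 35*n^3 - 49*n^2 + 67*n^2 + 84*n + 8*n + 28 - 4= 64*d^2 + 112*d - 35*n^3 + n^2*(18 - 68*d) + n*(-32*d^2 + 80*d + 92) + 24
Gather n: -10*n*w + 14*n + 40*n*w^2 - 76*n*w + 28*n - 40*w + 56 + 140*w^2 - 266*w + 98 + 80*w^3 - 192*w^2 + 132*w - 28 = n*(40*w^2 - 86*w + 42) + 80*w^3 - 52*w^2 - 174*w + 126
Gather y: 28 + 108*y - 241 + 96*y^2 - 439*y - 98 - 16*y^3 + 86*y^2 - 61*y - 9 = -16*y^3 + 182*y^2 - 392*y - 320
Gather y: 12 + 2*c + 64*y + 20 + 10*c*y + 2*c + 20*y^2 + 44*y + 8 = 4*c + 20*y^2 + y*(10*c + 108) + 40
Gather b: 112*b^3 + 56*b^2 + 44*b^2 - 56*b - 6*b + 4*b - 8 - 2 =112*b^3 + 100*b^2 - 58*b - 10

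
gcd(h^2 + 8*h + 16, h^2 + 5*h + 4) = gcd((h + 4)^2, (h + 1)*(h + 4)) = h + 4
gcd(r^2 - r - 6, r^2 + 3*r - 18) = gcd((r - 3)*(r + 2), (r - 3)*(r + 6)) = r - 3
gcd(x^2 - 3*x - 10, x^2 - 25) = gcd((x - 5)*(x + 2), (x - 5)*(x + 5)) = x - 5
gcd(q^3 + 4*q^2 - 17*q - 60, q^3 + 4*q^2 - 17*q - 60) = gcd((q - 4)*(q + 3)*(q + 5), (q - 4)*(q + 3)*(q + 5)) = q^3 + 4*q^2 - 17*q - 60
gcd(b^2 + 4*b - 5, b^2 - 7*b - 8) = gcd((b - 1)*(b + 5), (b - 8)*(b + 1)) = 1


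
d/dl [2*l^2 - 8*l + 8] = 4*l - 8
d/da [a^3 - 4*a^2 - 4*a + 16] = 3*a^2 - 8*a - 4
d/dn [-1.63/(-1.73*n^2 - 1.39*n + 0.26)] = (-5.6398*n - 2.2657)/(1.73*n^2 + 1.39*n - 0.26)^2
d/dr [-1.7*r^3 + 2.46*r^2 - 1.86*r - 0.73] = -5.1*r^2 + 4.92*r - 1.86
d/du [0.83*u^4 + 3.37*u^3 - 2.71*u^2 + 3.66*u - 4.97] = 3.32*u^3 + 10.11*u^2 - 5.42*u + 3.66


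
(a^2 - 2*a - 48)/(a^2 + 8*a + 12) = (a - 8)/(a + 2)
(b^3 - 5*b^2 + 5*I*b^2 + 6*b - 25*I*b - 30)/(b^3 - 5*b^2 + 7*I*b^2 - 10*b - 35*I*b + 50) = (b^2 + 5*I*b + 6)/(b^2 + 7*I*b - 10)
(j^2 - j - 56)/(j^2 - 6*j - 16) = (j + 7)/(j + 2)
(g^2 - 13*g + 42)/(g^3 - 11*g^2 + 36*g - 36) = (g - 7)/(g^2 - 5*g + 6)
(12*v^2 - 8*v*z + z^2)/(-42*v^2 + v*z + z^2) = (-2*v + z)/(7*v + z)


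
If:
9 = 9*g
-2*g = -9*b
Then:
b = 2/9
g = 1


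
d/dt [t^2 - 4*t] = 2*t - 4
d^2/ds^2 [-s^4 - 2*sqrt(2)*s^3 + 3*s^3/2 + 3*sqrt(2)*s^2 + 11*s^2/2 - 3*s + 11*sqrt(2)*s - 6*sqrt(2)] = -12*s^2 - 12*sqrt(2)*s + 9*s + 6*sqrt(2) + 11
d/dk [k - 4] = 1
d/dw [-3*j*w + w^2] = -3*j + 2*w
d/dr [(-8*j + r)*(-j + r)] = -9*j + 2*r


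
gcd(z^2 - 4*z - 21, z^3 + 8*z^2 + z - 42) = z + 3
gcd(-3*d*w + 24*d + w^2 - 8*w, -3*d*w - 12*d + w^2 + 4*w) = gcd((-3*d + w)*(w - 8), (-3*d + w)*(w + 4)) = -3*d + w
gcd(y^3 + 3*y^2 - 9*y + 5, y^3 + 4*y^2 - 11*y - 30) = y + 5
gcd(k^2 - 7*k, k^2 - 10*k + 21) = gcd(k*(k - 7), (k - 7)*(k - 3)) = k - 7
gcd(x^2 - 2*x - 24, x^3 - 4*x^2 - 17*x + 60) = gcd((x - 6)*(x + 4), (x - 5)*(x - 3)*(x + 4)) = x + 4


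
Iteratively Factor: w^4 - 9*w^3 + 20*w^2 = (w - 5)*(w^3 - 4*w^2) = w*(w - 5)*(w^2 - 4*w) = w*(w - 5)*(w - 4)*(w)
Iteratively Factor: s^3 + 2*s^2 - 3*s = (s + 3)*(s^2 - s) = s*(s + 3)*(s - 1)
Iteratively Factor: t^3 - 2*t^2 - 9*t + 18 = (t - 3)*(t^2 + t - 6) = (t - 3)*(t - 2)*(t + 3)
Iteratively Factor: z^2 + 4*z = (z)*(z + 4)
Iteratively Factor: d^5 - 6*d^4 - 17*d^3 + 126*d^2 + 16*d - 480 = (d + 4)*(d^4 - 10*d^3 + 23*d^2 + 34*d - 120) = (d - 5)*(d + 4)*(d^3 - 5*d^2 - 2*d + 24) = (d - 5)*(d - 4)*(d + 4)*(d^2 - d - 6) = (d - 5)*(d - 4)*(d + 2)*(d + 4)*(d - 3)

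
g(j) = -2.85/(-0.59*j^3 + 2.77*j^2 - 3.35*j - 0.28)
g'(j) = -2.85*(1.77*j^2 - 5.54*j + 3.35)/(-0.59*j^3 + 2.77*j^2 - 3.35*j - 0.28)^2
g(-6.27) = -0.01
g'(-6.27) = -0.00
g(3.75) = 0.57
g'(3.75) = -0.85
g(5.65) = 0.08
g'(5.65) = -0.06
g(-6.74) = -0.01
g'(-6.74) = -0.00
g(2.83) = 3.01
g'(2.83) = -5.86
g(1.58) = 2.89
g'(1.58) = 2.89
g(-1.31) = -0.28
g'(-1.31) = -0.37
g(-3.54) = -0.04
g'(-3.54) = -0.02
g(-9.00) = -0.00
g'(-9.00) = -0.00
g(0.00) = 10.18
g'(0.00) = -121.78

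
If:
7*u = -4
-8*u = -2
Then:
No Solution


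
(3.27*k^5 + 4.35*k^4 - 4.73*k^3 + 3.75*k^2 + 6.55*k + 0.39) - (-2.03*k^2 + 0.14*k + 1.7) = 3.27*k^5 + 4.35*k^4 - 4.73*k^3 + 5.78*k^2 + 6.41*k - 1.31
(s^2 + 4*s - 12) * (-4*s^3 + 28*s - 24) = -4*s^5 - 16*s^4 + 76*s^3 + 88*s^2 - 432*s + 288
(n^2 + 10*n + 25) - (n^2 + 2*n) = 8*n + 25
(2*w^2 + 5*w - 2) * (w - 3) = 2*w^3 - w^2 - 17*w + 6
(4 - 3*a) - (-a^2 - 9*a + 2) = a^2 + 6*a + 2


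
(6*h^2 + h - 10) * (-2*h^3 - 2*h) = -12*h^5 - 2*h^4 + 8*h^3 - 2*h^2 + 20*h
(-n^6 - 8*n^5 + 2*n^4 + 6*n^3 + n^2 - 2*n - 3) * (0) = 0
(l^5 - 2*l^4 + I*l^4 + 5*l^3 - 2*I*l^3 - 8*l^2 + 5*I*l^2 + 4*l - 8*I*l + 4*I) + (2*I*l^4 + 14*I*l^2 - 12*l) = l^5 - 2*l^4 + 3*I*l^4 + 5*l^3 - 2*I*l^3 - 8*l^2 + 19*I*l^2 - 8*l - 8*I*l + 4*I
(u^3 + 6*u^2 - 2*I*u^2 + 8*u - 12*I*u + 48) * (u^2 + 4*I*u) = u^5 + 6*u^4 + 2*I*u^4 + 16*u^3 + 12*I*u^3 + 96*u^2 + 32*I*u^2 + 192*I*u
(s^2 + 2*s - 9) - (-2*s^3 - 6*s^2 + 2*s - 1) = 2*s^3 + 7*s^2 - 8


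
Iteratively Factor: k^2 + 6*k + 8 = (k + 4)*(k + 2)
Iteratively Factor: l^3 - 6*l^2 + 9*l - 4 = (l - 4)*(l^2 - 2*l + 1) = (l - 4)*(l - 1)*(l - 1)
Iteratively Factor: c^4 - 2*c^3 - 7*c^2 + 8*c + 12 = (c - 2)*(c^3 - 7*c - 6) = (c - 2)*(c + 2)*(c^2 - 2*c - 3) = (c - 2)*(c + 1)*(c + 2)*(c - 3)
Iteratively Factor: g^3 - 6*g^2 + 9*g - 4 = (g - 4)*(g^2 - 2*g + 1) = (g - 4)*(g - 1)*(g - 1)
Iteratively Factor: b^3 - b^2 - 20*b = (b - 5)*(b^2 + 4*b) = (b - 5)*(b + 4)*(b)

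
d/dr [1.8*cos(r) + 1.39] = -1.8*sin(r)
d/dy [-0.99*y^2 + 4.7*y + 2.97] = 4.7 - 1.98*y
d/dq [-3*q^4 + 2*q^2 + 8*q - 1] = -12*q^3 + 4*q + 8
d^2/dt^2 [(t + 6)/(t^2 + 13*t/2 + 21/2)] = 4*((t + 6)*(4*t + 13)^2 - (6*t + 25)*(2*t^2 + 13*t + 21))/(2*t^2 + 13*t + 21)^3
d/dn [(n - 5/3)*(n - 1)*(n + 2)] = 3*n^2 - 4*n/3 - 11/3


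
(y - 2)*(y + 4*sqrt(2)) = y^2 - 2*y + 4*sqrt(2)*y - 8*sqrt(2)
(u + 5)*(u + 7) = u^2 + 12*u + 35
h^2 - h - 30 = (h - 6)*(h + 5)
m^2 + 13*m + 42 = (m + 6)*(m + 7)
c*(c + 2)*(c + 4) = c^3 + 6*c^2 + 8*c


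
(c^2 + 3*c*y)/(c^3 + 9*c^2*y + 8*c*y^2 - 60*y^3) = c*(c + 3*y)/(c^3 + 9*c^2*y + 8*c*y^2 - 60*y^3)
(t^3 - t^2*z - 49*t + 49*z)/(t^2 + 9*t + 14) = (t^2 - t*z - 7*t + 7*z)/(t + 2)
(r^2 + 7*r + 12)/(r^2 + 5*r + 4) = (r + 3)/(r + 1)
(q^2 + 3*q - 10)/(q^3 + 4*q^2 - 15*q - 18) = (q^2 + 3*q - 10)/(q^3 + 4*q^2 - 15*q - 18)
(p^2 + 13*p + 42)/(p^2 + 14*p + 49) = (p + 6)/(p + 7)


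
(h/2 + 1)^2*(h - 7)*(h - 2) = h^4/4 - 5*h^3/4 - 9*h^2/2 + 5*h + 14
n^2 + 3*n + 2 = (n + 1)*(n + 2)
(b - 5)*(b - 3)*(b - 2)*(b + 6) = b^4 - 4*b^3 - 29*b^2 + 156*b - 180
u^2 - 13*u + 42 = (u - 7)*(u - 6)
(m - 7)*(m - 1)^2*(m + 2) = m^4 - 7*m^3 - 3*m^2 + 23*m - 14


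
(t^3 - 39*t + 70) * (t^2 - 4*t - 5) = t^5 - 4*t^4 - 44*t^3 + 226*t^2 - 85*t - 350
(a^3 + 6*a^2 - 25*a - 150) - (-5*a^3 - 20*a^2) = 6*a^3 + 26*a^2 - 25*a - 150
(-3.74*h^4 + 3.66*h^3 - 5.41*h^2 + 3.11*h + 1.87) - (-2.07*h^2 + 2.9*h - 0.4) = -3.74*h^4 + 3.66*h^3 - 3.34*h^2 + 0.21*h + 2.27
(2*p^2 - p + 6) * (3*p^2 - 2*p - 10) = 6*p^4 - 7*p^3 - 2*p - 60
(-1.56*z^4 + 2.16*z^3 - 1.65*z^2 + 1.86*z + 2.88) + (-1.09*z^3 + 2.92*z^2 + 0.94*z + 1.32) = -1.56*z^4 + 1.07*z^3 + 1.27*z^2 + 2.8*z + 4.2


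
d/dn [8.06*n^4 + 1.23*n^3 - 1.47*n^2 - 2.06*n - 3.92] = 32.24*n^3 + 3.69*n^2 - 2.94*n - 2.06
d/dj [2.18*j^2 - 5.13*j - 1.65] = 4.36*j - 5.13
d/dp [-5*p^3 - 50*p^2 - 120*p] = -15*p^2 - 100*p - 120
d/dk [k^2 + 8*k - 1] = 2*k + 8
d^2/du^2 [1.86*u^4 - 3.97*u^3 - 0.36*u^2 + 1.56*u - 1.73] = 22.32*u^2 - 23.82*u - 0.72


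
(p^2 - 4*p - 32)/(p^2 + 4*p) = (p - 8)/p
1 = 1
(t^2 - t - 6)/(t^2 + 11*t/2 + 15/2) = 2*(t^2 - t - 6)/(2*t^2 + 11*t + 15)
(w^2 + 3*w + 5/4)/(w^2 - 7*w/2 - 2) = (w + 5/2)/(w - 4)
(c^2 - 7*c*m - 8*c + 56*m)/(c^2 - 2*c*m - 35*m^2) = (c - 8)/(c + 5*m)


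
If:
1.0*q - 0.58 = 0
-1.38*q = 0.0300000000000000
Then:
No Solution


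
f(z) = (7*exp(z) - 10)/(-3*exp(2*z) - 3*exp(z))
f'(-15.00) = -10896724.57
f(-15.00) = 10896718.91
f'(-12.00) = -542515.97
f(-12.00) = 542510.30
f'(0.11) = -1.57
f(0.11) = 0.31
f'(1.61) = 0.12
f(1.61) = -0.28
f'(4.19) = 0.03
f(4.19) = -0.03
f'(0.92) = -0.17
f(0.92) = -0.29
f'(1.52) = 0.11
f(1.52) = -0.29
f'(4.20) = 0.03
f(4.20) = -0.03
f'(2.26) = 0.14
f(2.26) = -0.19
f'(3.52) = 0.06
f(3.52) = -0.06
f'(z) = (7*exp(z) - 10)*(6*exp(2*z) + 3*exp(z))/(-3*exp(2*z) - 3*exp(z))^2 + 7*exp(z)/(-3*exp(2*z) - 3*exp(z))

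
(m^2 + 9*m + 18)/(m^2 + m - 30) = (m + 3)/(m - 5)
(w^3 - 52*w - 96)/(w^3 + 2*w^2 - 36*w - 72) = (w - 8)/(w - 6)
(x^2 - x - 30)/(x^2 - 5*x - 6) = (x + 5)/(x + 1)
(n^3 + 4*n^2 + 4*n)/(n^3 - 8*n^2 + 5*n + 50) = n*(n + 2)/(n^2 - 10*n + 25)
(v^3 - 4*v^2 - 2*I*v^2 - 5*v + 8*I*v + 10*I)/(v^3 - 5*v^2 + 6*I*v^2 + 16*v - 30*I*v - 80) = (v + 1)/(v + 8*I)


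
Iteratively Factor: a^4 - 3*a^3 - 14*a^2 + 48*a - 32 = (a - 2)*(a^3 - a^2 - 16*a + 16) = (a - 2)*(a - 1)*(a^2 - 16) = (a - 4)*(a - 2)*(a - 1)*(a + 4)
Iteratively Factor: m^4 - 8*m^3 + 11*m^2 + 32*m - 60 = (m - 2)*(m^3 - 6*m^2 - m + 30) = (m - 2)*(m + 2)*(m^2 - 8*m + 15) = (m - 3)*(m - 2)*(m + 2)*(m - 5)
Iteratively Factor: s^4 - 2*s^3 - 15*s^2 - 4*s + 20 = (s + 2)*(s^3 - 4*s^2 - 7*s + 10) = (s - 1)*(s + 2)*(s^2 - 3*s - 10) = (s - 5)*(s - 1)*(s + 2)*(s + 2)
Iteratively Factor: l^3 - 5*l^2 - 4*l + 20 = (l + 2)*(l^2 - 7*l + 10) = (l - 2)*(l + 2)*(l - 5)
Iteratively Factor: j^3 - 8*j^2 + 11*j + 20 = (j + 1)*(j^2 - 9*j + 20) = (j - 5)*(j + 1)*(j - 4)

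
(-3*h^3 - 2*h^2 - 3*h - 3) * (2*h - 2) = -6*h^4 + 2*h^3 - 2*h^2 + 6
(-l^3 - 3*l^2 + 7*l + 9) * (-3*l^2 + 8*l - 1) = 3*l^5 + l^4 - 44*l^3 + 32*l^2 + 65*l - 9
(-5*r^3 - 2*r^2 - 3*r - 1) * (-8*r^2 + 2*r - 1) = 40*r^5 + 6*r^4 + 25*r^3 + 4*r^2 + r + 1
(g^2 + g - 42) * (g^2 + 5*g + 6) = g^4 + 6*g^3 - 31*g^2 - 204*g - 252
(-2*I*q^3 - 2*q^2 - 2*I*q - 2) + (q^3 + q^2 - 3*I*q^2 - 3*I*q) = q^3 - 2*I*q^3 - q^2 - 3*I*q^2 - 5*I*q - 2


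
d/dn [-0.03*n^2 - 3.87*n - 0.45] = -0.06*n - 3.87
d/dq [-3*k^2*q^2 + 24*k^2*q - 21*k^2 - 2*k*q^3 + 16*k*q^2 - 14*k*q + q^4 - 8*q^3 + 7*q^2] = -6*k^2*q + 24*k^2 - 6*k*q^2 + 32*k*q - 14*k + 4*q^3 - 24*q^2 + 14*q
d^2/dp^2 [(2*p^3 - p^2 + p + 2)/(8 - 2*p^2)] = (-9*p^3 + 6*p^2 - 108*p + 8)/(p^6 - 12*p^4 + 48*p^2 - 64)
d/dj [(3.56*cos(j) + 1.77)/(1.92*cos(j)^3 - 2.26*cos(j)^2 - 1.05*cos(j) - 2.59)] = (13.6704*cos(j)^3 + 2.1496*cos(j)^2 - 8.0004*cos(j) + 7.3619)*sin(j)/(3.6864*cos(j)^6 - 8.6784*cos(j)^5 + 1.0756*cos(j)^4 - 5.1996*cos(j)^3 + 12.8093*cos(j)^2 + 5.439*cos(j) + 6.7081)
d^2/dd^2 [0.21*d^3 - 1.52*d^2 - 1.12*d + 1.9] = 1.26*d - 3.04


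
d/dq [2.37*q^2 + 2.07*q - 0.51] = 4.74*q + 2.07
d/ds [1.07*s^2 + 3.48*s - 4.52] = 2.14*s + 3.48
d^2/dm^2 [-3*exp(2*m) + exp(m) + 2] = (1 - 12*exp(m))*exp(m)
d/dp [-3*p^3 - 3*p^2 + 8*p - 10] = -9*p^2 - 6*p + 8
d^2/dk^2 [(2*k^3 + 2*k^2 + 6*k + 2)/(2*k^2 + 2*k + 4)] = 2*(k^3 + 3*k^2 - 3*k - 3)/(k^6 + 3*k^5 + 9*k^4 + 13*k^3 + 18*k^2 + 12*k + 8)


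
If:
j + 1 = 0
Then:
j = -1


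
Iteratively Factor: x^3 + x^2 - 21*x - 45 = (x + 3)*(x^2 - 2*x - 15) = (x + 3)^2*(x - 5)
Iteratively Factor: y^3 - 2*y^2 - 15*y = (y + 3)*(y^2 - 5*y) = y*(y + 3)*(y - 5)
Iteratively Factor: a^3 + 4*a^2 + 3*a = (a + 1)*(a^2 + 3*a) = a*(a + 1)*(a + 3)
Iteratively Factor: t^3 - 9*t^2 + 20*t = (t - 4)*(t^2 - 5*t) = t*(t - 4)*(t - 5)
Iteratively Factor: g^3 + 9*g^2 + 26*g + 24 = (g + 3)*(g^2 + 6*g + 8) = (g + 2)*(g + 3)*(g + 4)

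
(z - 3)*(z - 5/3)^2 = z^3 - 19*z^2/3 + 115*z/9 - 25/3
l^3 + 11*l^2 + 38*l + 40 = (l + 2)*(l + 4)*(l + 5)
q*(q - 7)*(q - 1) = q^3 - 8*q^2 + 7*q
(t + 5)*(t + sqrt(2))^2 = t^3 + 2*sqrt(2)*t^2 + 5*t^2 + 2*t + 10*sqrt(2)*t + 10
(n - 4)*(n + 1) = n^2 - 3*n - 4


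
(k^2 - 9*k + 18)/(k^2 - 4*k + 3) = (k - 6)/(k - 1)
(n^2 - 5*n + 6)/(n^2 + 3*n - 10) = (n - 3)/(n + 5)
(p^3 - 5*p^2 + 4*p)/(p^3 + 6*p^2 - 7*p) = (p - 4)/(p + 7)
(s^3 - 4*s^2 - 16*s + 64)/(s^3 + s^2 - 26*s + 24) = (s^2 - 16)/(s^2 + 5*s - 6)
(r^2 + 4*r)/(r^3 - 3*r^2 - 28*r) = 1/(r - 7)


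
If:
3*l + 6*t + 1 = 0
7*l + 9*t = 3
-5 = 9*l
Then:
No Solution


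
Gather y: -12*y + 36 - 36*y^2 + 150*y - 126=-36*y^2 + 138*y - 90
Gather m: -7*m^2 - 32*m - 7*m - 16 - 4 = -7*m^2 - 39*m - 20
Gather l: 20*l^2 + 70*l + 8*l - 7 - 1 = 20*l^2 + 78*l - 8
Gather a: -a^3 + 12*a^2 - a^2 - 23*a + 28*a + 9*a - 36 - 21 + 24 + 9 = -a^3 + 11*a^2 + 14*a - 24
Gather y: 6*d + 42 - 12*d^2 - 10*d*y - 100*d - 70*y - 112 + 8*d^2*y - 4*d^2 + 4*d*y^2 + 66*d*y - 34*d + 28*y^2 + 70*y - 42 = -16*d^2 - 128*d + y^2*(4*d + 28) + y*(8*d^2 + 56*d) - 112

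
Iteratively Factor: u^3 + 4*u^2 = (u)*(u^2 + 4*u) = u*(u + 4)*(u)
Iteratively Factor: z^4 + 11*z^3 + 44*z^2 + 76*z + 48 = (z + 4)*(z^3 + 7*z^2 + 16*z + 12) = (z + 3)*(z + 4)*(z^2 + 4*z + 4) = (z + 2)*(z + 3)*(z + 4)*(z + 2)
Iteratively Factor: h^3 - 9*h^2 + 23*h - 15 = (h - 5)*(h^2 - 4*h + 3) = (h - 5)*(h - 1)*(h - 3)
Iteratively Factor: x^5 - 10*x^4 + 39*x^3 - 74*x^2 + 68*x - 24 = (x - 3)*(x^4 - 7*x^3 + 18*x^2 - 20*x + 8) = (x - 3)*(x - 2)*(x^3 - 5*x^2 + 8*x - 4) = (x - 3)*(x - 2)^2*(x^2 - 3*x + 2) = (x - 3)*(x - 2)^3*(x - 1)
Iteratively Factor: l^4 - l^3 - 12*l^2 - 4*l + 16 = (l + 2)*(l^3 - 3*l^2 - 6*l + 8) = (l - 4)*(l + 2)*(l^2 + l - 2) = (l - 4)*(l - 1)*(l + 2)*(l + 2)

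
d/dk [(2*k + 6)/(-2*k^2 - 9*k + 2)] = 2*(2*k^2 + 12*k + 29)/(4*k^4 + 36*k^3 + 73*k^2 - 36*k + 4)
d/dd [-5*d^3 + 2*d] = 2 - 15*d^2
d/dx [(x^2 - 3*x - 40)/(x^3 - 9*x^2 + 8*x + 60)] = (-x^4 + 6*x^3 + 101*x^2 - 600*x + 140)/(x^6 - 18*x^5 + 97*x^4 - 24*x^3 - 1016*x^2 + 960*x + 3600)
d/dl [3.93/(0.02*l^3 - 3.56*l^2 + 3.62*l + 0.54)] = (-0.2358*l^2 + 27.9816*l - 14.2266)/(0.02*l^3 - 3.56*l^2 + 3.62*l + 0.54)^2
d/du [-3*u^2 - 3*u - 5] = -6*u - 3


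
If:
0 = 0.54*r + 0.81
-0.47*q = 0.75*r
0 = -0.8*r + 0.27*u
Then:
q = 2.39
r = -1.50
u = -4.44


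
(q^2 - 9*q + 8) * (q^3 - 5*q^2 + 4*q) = q^5 - 14*q^4 + 57*q^3 - 76*q^2 + 32*q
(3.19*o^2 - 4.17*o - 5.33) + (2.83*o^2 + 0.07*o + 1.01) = 6.02*o^2 - 4.1*o - 4.32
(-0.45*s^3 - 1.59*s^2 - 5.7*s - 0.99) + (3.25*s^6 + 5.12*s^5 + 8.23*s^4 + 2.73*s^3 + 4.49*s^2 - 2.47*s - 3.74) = 3.25*s^6 + 5.12*s^5 + 8.23*s^4 + 2.28*s^3 + 2.9*s^2 - 8.17*s - 4.73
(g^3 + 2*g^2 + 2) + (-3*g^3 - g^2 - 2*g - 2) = -2*g^3 + g^2 - 2*g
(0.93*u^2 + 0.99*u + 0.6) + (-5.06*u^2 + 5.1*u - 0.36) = -4.13*u^2 + 6.09*u + 0.24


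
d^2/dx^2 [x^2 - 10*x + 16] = 2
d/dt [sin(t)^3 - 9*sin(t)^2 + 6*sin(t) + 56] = 3*(sin(t)^2 - 6*sin(t) + 2)*cos(t)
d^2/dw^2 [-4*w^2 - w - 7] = -8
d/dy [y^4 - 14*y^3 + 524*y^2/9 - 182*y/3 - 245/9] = 4*y^3 - 42*y^2 + 1048*y/9 - 182/3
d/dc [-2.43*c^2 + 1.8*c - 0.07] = 1.8 - 4.86*c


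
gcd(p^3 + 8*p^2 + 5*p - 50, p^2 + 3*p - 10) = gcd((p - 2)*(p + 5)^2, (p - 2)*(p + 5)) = p^2 + 3*p - 10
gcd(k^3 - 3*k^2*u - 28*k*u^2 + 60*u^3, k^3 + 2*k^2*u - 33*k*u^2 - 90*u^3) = -k^2 + k*u + 30*u^2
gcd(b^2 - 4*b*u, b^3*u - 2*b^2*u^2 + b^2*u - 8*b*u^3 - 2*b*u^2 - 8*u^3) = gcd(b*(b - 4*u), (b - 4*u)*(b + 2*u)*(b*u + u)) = -b + 4*u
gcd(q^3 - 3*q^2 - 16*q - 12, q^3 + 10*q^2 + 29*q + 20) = q + 1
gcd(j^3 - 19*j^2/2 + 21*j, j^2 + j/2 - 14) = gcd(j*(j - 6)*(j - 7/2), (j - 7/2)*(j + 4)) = j - 7/2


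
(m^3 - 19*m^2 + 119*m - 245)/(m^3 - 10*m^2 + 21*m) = (m^2 - 12*m + 35)/(m*(m - 3))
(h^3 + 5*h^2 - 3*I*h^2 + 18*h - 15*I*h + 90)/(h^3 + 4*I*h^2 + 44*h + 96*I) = (h^2 + h*(5 + 3*I) + 15*I)/(h^2 + 10*I*h - 16)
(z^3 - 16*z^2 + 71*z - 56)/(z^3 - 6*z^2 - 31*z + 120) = (z^2 - 8*z + 7)/(z^2 + 2*z - 15)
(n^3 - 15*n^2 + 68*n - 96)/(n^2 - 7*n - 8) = (n^2 - 7*n + 12)/(n + 1)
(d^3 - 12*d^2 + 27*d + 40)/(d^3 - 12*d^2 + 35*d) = (d^2 - 7*d - 8)/(d*(d - 7))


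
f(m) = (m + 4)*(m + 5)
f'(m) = 2*m + 9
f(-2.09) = 5.56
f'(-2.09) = 4.82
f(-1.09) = 11.38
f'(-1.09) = 6.82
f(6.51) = 120.97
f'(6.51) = 22.02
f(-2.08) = 5.61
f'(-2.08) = 4.84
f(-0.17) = 18.50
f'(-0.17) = 8.66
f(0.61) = 25.86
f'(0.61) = 10.22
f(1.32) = 33.62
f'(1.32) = 11.64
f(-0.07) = 19.37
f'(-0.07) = 8.86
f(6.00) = 110.00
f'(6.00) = 21.00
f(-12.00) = 56.00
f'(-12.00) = -15.00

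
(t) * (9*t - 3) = 9*t^2 - 3*t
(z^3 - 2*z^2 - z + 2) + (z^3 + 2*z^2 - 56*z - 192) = 2*z^3 - 57*z - 190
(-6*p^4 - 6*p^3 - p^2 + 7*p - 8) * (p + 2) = -6*p^5 - 18*p^4 - 13*p^3 + 5*p^2 + 6*p - 16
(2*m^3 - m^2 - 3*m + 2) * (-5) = -10*m^3 + 5*m^2 + 15*m - 10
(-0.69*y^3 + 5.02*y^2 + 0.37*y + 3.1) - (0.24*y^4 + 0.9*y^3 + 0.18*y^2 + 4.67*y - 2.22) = -0.24*y^4 - 1.59*y^3 + 4.84*y^2 - 4.3*y + 5.32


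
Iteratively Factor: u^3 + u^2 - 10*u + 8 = (u - 2)*(u^2 + 3*u - 4) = (u - 2)*(u + 4)*(u - 1)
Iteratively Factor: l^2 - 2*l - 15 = (l - 5)*(l + 3)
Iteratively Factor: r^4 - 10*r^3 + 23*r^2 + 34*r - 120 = (r - 5)*(r^3 - 5*r^2 - 2*r + 24) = (r - 5)*(r + 2)*(r^2 - 7*r + 12) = (r - 5)*(r - 4)*(r + 2)*(r - 3)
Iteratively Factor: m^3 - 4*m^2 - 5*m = (m + 1)*(m^2 - 5*m) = (m - 5)*(m + 1)*(m)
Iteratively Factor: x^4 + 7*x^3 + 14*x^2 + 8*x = (x + 1)*(x^3 + 6*x^2 + 8*x) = x*(x + 1)*(x^2 + 6*x + 8) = x*(x + 1)*(x + 4)*(x + 2)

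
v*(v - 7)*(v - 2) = v^3 - 9*v^2 + 14*v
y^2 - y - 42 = (y - 7)*(y + 6)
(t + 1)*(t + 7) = t^2 + 8*t + 7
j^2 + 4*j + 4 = (j + 2)^2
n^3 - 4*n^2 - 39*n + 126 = (n - 7)*(n - 3)*(n + 6)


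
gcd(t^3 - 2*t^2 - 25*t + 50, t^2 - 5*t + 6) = t - 2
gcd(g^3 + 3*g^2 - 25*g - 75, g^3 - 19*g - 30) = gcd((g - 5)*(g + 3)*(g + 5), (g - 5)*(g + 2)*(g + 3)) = g^2 - 2*g - 15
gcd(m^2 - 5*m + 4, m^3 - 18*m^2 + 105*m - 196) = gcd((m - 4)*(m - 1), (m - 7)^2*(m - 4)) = m - 4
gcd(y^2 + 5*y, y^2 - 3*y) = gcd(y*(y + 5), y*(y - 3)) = y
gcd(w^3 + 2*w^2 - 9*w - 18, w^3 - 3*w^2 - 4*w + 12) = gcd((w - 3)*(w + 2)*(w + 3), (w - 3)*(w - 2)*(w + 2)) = w^2 - w - 6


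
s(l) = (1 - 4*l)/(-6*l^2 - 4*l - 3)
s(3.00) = 0.16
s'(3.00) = -0.03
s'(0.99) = 0.03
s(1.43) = 0.22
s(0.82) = 0.22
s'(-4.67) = -0.04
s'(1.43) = -0.04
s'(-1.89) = -0.32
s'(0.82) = 0.09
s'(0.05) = 1.60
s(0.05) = -0.25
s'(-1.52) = -0.50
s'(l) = (1 - 4*l)*(12*l + 4)/(-6*l^2 - 4*l - 3)^2 - 4/(-6*l^2 - 4*l - 3) = 4*(-6*l^2 + 3*l + 4)/(36*l^4 + 48*l^3 + 52*l^2 + 24*l + 9)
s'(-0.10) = 2.06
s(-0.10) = -0.53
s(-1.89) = -0.51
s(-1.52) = -0.66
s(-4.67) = -0.17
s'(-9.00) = -0.00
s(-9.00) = -0.08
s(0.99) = 0.23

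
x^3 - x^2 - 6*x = x*(x - 3)*(x + 2)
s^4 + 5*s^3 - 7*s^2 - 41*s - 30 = (s - 3)*(s + 1)*(s + 2)*(s + 5)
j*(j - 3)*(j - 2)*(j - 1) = j^4 - 6*j^3 + 11*j^2 - 6*j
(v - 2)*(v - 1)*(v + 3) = v^3 - 7*v + 6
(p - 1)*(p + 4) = p^2 + 3*p - 4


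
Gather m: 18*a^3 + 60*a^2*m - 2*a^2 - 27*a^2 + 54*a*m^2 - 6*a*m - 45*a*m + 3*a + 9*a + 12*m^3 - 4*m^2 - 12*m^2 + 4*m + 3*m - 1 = 18*a^3 - 29*a^2 + 12*a + 12*m^3 + m^2*(54*a - 16) + m*(60*a^2 - 51*a + 7) - 1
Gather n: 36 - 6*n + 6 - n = 42 - 7*n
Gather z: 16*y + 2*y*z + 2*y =2*y*z + 18*y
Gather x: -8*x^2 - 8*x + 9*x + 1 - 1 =-8*x^2 + x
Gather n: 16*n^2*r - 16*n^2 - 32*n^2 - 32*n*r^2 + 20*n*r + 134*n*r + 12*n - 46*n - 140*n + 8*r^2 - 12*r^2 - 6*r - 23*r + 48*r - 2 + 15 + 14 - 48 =n^2*(16*r - 48) + n*(-32*r^2 + 154*r - 174) - 4*r^2 + 19*r - 21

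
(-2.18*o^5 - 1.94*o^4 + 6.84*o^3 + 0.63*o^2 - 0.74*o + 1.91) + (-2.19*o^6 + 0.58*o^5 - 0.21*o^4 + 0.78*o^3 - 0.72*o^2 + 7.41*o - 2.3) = -2.19*o^6 - 1.6*o^5 - 2.15*o^4 + 7.62*o^3 - 0.09*o^2 + 6.67*o - 0.39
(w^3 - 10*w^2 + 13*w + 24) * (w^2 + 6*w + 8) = w^5 - 4*w^4 - 39*w^3 + 22*w^2 + 248*w + 192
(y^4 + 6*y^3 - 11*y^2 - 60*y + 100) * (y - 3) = y^5 + 3*y^4 - 29*y^3 - 27*y^2 + 280*y - 300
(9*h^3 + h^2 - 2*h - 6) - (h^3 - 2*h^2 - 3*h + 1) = 8*h^3 + 3*h^2 + h - 7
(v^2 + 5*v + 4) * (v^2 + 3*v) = v^4 + 8*v^3 + 19*v^2 + 12*v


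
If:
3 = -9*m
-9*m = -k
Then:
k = -3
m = -1/3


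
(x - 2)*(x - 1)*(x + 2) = x^3 - x^2 - 4*x + 4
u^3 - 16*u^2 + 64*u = u*(u - 8)^2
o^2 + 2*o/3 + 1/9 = (o + 1/3)^2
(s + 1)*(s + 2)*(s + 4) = s^3 + 7*s^2 + 14*s + 8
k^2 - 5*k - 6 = (k - 6)*(k + 1)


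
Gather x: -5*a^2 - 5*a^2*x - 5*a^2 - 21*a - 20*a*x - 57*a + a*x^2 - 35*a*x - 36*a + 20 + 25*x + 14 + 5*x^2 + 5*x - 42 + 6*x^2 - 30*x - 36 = -10*a^2 - 114*a + x^2*(a + 11) + x*(-5*a^2 - 55*a) - 44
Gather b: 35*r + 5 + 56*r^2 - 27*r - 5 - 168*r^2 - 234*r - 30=-112*r^2 - 226*r - 30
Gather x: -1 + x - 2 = x - 3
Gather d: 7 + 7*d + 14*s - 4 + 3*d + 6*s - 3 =10*d + 20*s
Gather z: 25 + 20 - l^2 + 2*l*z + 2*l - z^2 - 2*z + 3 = -l^2 + 2*l - z^2 + z*(2*l - 2) + 48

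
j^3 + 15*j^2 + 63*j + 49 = (j + 1)*(j + 7)^2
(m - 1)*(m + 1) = m^2 - 1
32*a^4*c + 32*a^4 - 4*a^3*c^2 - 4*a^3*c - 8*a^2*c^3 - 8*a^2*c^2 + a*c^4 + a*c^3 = (-8*a + c)*(-2*a + c)*(2*a + c)*(a*c + a)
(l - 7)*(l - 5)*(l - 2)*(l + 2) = l^4 - 12*l^3 + 31*l^2 + 48*l - 140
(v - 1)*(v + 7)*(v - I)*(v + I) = v^4 + 6*v^3 - 6*v^2 + 6*v - 7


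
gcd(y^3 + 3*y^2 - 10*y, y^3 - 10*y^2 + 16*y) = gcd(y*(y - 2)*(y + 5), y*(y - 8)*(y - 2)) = y^2 - 2*y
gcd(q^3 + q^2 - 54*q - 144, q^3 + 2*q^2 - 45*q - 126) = q^2 + 9*q + 18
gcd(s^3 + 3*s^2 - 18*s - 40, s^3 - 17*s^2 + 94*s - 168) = s - 4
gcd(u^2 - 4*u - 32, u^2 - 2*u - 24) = u + 4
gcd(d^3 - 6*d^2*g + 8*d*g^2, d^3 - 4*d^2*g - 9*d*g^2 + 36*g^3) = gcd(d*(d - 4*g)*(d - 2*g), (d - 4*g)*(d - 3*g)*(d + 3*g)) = d - 4*g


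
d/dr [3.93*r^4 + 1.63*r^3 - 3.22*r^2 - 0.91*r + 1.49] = 15.72*r^3 + 4.89*r^2 - 6.44*r - 0.91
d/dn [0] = 0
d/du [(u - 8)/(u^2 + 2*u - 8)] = (u^2 + 2*u - 2*(u - 8)*(u + 1) - 8)/(u^2 + 2*u - 8)^2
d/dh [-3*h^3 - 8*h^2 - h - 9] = -9*h^2 - 16*h - 1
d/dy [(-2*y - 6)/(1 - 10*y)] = -62/(10*y - 1)^2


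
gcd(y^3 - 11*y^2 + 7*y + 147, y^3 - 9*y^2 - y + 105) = y^2 - 4*y - 21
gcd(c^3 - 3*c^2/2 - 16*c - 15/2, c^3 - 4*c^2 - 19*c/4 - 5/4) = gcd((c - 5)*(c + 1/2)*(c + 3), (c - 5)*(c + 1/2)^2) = c^2 - 9*c/2 - 5/2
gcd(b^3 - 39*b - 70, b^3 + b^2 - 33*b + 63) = 1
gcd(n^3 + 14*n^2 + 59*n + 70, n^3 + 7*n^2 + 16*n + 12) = n + 2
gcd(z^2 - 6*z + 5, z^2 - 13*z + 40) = z - 5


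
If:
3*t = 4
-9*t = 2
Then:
No Solution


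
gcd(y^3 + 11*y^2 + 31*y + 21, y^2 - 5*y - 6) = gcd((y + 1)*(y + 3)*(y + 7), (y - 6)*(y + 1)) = y + 1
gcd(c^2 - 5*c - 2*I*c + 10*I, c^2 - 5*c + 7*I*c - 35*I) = c - 5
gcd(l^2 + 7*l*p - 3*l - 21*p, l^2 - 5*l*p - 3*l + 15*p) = l - 3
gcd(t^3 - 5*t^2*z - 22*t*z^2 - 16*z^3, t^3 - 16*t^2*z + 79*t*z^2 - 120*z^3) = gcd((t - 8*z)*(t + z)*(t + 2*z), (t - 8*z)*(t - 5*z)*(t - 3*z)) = -t + 8*z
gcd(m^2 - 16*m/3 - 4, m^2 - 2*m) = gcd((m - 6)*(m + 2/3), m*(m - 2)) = 1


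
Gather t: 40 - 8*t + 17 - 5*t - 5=52 - 13*t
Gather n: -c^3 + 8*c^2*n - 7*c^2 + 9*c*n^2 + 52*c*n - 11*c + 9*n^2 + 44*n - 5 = -c^3 - 7*c^2 - 11*c + n^2*(9*c + 9) + n*(8*c^2 + 52*c + 44) - 5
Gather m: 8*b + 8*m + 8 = 8*b + 8*m + 8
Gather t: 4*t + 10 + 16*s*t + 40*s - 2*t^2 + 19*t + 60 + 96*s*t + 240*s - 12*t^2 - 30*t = 280*s - 14*t^2 + t*(112*s - 7) + 70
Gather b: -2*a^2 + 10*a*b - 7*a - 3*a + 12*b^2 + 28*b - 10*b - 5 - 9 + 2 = -2*a^2 - 10*a + 12*b^2 + b*(10*a + 18) - 12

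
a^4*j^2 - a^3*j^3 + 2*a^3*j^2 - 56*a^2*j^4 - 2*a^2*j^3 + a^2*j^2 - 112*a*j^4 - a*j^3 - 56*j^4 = (a - 8*j)*(a + 7*j)*(a*j + j)^2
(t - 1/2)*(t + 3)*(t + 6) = t^3 + 17*t^2/2 + 27*t/2 - 9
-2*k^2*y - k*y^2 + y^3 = y*(-2*k + y)*(k + y)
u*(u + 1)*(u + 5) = u^3 + 6*u^2 + 5*u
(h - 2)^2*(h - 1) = h^3 - 5*h^2 + 8*h - 4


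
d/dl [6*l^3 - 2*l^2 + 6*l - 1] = 18*l^2 - 4*l + 6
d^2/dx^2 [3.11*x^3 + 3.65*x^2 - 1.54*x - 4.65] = 18.66*x + 7.3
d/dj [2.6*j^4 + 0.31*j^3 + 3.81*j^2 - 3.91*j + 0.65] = 10.4*j^3 + 0.93*j^2 + 7.62*j - 3.91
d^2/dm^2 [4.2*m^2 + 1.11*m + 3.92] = 8.40000000000000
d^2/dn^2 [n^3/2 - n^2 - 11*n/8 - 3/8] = 3*n - 2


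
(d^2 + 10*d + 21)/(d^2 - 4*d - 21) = (d + 7)/(d - 7)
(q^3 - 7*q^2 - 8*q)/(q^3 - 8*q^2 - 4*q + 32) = q*(q + 1)/(q^2 - 4)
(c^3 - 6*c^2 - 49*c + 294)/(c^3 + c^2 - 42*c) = (c - 7)/c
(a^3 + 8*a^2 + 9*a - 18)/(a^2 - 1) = (a^2 + 9*a + 18)/(a + 1)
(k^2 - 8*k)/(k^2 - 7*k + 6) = k*(k - 8)/(k^2 - 7*k + 6)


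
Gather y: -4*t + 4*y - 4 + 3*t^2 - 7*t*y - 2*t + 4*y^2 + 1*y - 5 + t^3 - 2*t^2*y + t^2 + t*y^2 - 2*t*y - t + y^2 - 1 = t^3 + 4*t^2 - 7*t + y^2*(t + 5) + y*(-2*t^2 - 9*t + 5) - 10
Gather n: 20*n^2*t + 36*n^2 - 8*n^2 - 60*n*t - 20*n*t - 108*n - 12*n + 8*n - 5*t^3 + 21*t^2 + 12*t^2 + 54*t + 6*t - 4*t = n^2*(20*t + 28) + n*(-80*t - 112) - 5*t^3 + 33*t^2 + 56*t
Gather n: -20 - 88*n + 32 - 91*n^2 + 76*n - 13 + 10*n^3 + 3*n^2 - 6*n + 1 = 10*n^3 - 88*n^2 - 18*n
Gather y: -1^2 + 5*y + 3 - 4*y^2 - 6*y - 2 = -4*y^2 - y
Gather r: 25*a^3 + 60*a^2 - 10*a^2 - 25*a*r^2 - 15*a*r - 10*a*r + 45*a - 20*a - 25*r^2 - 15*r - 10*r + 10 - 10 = 25*a^3 + 50*a^2 + 25*a + r^2*(-25*a - 25) + r*(-25*a - 25)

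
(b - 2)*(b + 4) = b^2 + 2*b - 8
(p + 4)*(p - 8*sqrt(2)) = p^2 - 8*sqrt(2)*p + 4*p - 32*sqrt(2)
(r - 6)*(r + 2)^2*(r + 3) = r^4 + r^3 - 26*r^2 - 84*r - 72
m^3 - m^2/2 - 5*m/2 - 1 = (m - 2)*(m + 1/2)*(m + 1)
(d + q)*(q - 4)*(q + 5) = d*q^2 + d*q - 20*d + q^3 + q^2 - 20*q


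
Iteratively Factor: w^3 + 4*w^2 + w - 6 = (w + 3)*(w^2 + w - 2) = (w - 1)*(w + 3)*(w + 2)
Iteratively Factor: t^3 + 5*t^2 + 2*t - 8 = (t + 4)*(t^2 + t - 2) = (t + 2)*(t + 4)*(t - 1)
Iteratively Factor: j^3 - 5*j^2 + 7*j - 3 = (j - 1)*(j^2 - 4*j + 3) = (j - 3)*(j - 1)*(j - 1)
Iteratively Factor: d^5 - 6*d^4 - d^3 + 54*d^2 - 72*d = (d + 3)*(d^4 - 9*d^3 + 26*d^2 - 24*d) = (d - 2)*(d + 3)*(d^3 - 7*d^2 + 12*d) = (d - 4)*(d - 2)*(d + 3)*(d^2 - 3*d) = d*(d - 4)*(d - 2)*(d + 3)*(d - 3)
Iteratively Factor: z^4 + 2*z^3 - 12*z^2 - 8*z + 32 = (z + 4)*(z^3 - 2*z^2 - 4*z + 8) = (z - 2)*(z + 4)*(z^2 - 4) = (z - 2)*(z + 2)*(z + 4)*(z - 2)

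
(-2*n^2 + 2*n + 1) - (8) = -2*n^2 + 2*n - 7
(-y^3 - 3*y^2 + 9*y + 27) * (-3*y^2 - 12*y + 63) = 3*y^5 + 21*y^4 - 54*y^3 - 378*y^2 + 243*y + 1701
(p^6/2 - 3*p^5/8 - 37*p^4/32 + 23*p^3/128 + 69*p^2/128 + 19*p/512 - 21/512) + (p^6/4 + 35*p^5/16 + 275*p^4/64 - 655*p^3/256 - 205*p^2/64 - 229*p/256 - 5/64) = 3*p^6/4 + 29*p^5/16 + 201*p^4/64 - 609*p^3/256 - 341*p^2/128 - 439*p/512 - 61/512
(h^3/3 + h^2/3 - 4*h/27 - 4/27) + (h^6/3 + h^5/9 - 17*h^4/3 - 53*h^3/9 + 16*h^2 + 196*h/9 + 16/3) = h^6/3 + h^5/9 - 17*h^4/3 - 50*h^3/9 + 49*h^2/3 + 584*h/27 + 140/27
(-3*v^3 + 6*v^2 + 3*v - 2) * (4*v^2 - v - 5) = -12*v^5 + 27*v^4 + 21*v^3 - 41*v^2 - 13*v + 10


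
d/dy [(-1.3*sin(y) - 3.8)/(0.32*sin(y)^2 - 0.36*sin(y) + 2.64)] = 0.143480257116621*(0.416*sin(y)^2 + 2.432*sin(y) - 4.8)*cos(y)/(0.121212121212121*sin(y)^2 - 0.136363636363636*sin(y) + 1.0)^2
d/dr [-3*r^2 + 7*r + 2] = 7 - 6*r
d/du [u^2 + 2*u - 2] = 2*u + 2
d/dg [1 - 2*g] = -2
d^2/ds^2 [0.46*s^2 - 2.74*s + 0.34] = 0.920000000000000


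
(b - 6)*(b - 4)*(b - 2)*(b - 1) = b^4 - 13*b^3 + 56*b^2 - 92*b + 48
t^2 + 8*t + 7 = (t + 1)*(t + 7)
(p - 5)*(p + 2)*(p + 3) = p^3 - 19*p - 30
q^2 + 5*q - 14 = (q - 2)*(q + 7)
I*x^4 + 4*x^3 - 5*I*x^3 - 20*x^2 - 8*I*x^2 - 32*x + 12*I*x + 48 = (x - 6)*(x + 2)*(x - 4*I)*(I*x - I)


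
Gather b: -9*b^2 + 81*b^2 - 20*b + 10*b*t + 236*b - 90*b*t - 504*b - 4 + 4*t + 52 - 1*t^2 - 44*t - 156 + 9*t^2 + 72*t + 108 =72*b^2 + b*(-80*t - 288) + 8*t^2 + 32*t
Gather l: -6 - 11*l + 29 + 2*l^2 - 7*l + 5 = 2*l^2 - 18*l + 28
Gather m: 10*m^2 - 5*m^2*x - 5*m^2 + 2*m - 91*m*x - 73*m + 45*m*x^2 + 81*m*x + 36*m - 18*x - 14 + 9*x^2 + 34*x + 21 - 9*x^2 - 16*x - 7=m^2*(5 - 5*x) + m*(45*x^2 - 10*x - 35)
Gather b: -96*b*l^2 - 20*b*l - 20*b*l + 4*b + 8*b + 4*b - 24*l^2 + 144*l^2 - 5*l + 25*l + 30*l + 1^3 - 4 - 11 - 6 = b*(-96*l^2 - 40*l + 16) + 120*l^2 + 50*l - 20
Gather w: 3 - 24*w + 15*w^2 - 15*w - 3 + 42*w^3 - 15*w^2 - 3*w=42*w^3 - 42*w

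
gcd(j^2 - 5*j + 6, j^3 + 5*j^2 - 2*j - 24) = j - 2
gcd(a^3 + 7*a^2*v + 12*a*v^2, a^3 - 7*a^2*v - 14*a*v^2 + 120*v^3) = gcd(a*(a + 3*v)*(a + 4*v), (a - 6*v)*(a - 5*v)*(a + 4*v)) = a + 4*v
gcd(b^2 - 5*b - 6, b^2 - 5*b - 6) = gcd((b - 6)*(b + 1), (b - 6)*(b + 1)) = b^2 - 5*b - 6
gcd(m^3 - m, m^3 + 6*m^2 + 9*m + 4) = m + 1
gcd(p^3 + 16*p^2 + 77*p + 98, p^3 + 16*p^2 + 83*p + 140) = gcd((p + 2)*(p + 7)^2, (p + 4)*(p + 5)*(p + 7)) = p + 7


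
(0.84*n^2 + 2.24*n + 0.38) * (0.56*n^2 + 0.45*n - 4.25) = 0.4704*n^4 + 1.6324*n^3 - 2.3492*n^2 - 9.349*n - 1.615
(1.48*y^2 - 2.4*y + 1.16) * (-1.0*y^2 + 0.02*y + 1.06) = -1.48*y^4 + 2.4296*y^3 + 0.3608*y^2 - 2.5208*y + 1.2296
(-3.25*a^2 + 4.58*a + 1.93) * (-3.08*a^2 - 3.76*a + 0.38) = 10.01*a^4 - 1.8864*a^3 - 24.4002*a^2 - 5.5164*a + 0.7334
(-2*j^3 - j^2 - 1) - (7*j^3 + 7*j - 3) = -9*j^3 - j^2 - 7*j + 2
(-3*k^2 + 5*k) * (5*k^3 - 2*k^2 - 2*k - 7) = -15*k^5 + 31*k^4 - 4*k^3 + 11*k^2 - 35*k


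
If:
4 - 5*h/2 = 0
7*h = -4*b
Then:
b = -14/5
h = 8/5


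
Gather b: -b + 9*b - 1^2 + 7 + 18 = 8*b + 24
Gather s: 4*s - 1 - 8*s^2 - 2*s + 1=-8*s^2 + 2*s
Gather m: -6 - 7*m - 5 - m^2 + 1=-m^2 - 7*m - 10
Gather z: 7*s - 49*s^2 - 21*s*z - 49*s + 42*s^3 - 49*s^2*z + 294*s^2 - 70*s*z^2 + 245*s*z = 42*s^3 + 245*s^2 - 70*s*z^2 - 42*s + z*(-49*s^2 + 224*s)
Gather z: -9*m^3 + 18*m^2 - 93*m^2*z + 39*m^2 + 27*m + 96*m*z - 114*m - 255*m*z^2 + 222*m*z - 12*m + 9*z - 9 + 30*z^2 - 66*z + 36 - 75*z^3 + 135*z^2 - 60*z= -9*m^3 + 57*m^2 - 99*m - 75*z^3 + z^2*(165 - 255*m) + z*(-93*m^2 + 318*m - 117) + 27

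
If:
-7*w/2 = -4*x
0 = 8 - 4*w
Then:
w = 2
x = 7/4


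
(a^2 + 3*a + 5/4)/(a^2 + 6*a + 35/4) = (2*a + 1)/(2*a + 7)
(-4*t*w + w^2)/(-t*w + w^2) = (4*t - w)/(t - w)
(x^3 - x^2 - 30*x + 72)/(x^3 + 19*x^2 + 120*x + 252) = (x^2 - 7*x + 12)/(x^2 + 13*x + 42)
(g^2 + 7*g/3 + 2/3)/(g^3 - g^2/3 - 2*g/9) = 3*(g + 2)/(g*(3*g - 2))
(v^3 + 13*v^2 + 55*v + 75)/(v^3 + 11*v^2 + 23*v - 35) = (v^2 + 8*v + 15)/(v^2 + 6*v - 7)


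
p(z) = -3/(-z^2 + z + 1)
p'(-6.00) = 0.02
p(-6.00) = 0.07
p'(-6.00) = 0.02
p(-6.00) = 0.07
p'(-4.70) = 0.05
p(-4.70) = 0.12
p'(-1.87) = 0.75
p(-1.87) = 0.69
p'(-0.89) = 17.93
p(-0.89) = 4.40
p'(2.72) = -0.98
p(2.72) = 0.82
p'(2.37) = -2.22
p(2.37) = 1.34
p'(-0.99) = 9.50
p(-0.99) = 3.09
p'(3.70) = -0.24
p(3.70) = 0.33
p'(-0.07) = 4.00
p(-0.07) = -3.24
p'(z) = -3*(2*z - 1)/(-z^2 + z + 1)^2 = 3*(1 - 2*z)/(-z^2 + z + 1)^2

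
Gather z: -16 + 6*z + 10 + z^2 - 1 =z^2 + 6*z - 7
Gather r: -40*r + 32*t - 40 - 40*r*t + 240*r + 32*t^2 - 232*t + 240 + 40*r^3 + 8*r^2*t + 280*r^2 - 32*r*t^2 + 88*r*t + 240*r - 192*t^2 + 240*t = 40*r^3 + r^2*(8*t + 280) + r*(-32*t^2 + 48*t + 440) - 160*t^2 + 40*t + 200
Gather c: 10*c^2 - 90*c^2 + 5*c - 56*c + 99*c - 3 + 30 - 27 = -80*c^2 + 48*c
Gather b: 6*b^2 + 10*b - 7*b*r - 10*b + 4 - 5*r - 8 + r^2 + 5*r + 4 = 6*b^2 - 7*b*r + r^2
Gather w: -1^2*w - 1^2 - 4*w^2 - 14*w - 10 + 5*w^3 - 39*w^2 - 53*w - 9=5*w^3 - 43*w^2 - 68*w - 20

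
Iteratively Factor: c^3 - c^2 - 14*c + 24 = (c + 4)*(c^2 - 5*c + 6) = (c - 2)*(c + 4)*(c - 3)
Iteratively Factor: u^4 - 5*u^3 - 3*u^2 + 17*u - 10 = (u + 2)*(u^3 - 7*u^2 + 11*u - 5) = (u - 5)*(u + 2)*(u^2 - 2*u + 1) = (u - 5)*(u - 1)*(u + 2)*(u - 1)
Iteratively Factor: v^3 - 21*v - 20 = (v + 4)*(v^2 - 4*v - 5) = (v - 5)*(v + 4)*(v + 1)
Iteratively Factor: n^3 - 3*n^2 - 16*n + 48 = (n - 4)*(n^2 + n - 12) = (n - 4)*(n - 3)*(n + 4)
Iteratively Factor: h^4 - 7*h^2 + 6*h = (h - 2)*(h^3 + 2*h^2 - 3*h) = h*(h - 2)*(h^2 + 2*h - 3) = h*(h - 2)*(h - 1)*(h + 3)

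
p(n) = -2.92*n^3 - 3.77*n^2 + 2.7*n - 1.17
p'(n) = -8.76*n^2 - 7.54*n + 2.7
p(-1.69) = -2.41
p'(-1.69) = -9.58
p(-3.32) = 55.17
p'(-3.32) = -68.82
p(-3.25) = 50.47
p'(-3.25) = -65.32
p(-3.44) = 63.80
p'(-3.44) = -75.02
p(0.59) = -1.49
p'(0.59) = -4.80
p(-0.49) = -3.05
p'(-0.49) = 4.29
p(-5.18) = 289.54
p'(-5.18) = -193.29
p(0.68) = -2.00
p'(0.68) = -6.48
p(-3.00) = 35.64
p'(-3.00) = -53.52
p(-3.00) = 35.64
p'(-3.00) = -53.52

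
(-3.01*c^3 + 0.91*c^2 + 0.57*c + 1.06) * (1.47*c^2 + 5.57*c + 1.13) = -4.4247*c^5 - 15.428*c^4 + 2.5053*c^3 + 5.7614*c^2 + 6.5483*c + 1.1978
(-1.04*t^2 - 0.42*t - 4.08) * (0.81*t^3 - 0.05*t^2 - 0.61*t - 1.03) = -0.8424*t^5 - 0.2882*t^4 - 2.6494*t^3 + 1.5314*t^2 + 2.9214*t + 4.2024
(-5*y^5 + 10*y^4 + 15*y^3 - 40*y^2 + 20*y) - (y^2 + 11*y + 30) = -5*y^5 + 10*y^4 + 15*y^3 - 41*y^2 + 9*y - 30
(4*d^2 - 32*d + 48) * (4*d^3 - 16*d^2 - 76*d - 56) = 16*d^5 - 192*d^4 + 400*d^3 + 1440*d^2 - 1856*d - 2688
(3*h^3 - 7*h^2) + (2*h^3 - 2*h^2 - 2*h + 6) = 5*h^3 - 9*h^2 - 2*h + 6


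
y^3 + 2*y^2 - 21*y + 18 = (y - 3)*(y - 1)*(y + 6)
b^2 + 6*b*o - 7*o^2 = (b - o)*(b + 7*o)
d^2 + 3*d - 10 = (d - 2)*(d + 5)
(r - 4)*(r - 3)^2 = r^3 - 10*r^2 + 33*r - 36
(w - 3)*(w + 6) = w^2 + 3*w - 18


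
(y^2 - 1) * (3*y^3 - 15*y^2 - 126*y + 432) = 3*y^5 - 15*y^4 - 129*y^3 + 447*y^2 + 126*y - 432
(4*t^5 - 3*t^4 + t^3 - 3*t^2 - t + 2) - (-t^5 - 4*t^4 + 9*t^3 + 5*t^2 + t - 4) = 5*t^5 + t^4 - 8*t^3 - 8*t^2 - 2*t + 6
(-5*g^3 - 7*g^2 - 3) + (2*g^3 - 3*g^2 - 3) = -3*g^3 - 10*g^2 - 6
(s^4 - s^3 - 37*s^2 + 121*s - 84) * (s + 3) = s^5 + 2*s^4 - 40*s^3 + 10*s^2 + 279*s - 252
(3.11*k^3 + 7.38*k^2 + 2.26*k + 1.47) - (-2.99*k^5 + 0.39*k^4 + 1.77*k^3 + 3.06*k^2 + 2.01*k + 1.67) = 2.99*k^5 - 0.39*k^4 + 1.34*k^3 + 4.32*k^2 + 0.25*k - 0.2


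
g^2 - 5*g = g*(g - 5)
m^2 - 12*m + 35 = (m - 7)*(m - 5)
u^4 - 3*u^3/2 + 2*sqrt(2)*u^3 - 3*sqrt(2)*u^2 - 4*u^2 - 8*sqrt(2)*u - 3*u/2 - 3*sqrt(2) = (u - 3)*(u + 1/2)*(u + 1)*(u + 2*sqrt(2))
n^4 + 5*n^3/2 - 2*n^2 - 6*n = n*(n - 3/2)*(n + 2)^2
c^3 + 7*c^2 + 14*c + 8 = (c + 1)*(c + 2)*(c + 4)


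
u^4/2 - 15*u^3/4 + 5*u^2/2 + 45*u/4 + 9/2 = (u/2 + 1/2)*(u - 6)*(u - 3)*(u + 1/2)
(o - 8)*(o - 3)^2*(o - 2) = o^4 - 16*o^3 + 85*o^2 - 186*o + 144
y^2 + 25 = (y - 5*I)*(y + 5*I)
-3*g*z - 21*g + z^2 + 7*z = (-3*g + z)*(z + 7)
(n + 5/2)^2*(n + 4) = n^3 + 9*n^2 + 105*n/4 + 25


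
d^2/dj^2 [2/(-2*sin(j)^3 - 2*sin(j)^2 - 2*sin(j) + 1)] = 4*((7*sin(j) - sin(3*j) - 2*cos(2*j))*(-9*sin(j)^3 - 4*sin(j)^2 + 5*sin(j) + 2)/2 - 4*(3*sin(j)^2 + 2*sin(j) + 1)^2*cos(j)^2)/(7*sin(j)/2 - sin(3*j)/2 - cos(2*j))^3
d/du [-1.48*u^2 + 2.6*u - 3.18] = 2.6 - 2.96*u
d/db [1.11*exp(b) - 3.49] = 1.11*exp(b)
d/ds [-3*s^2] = -6*s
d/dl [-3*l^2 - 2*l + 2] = -6*l - 2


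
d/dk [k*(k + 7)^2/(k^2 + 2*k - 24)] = (k + 7)*(-2*k*(k + 1)*(k + 7) + (3*k + 7)*(k^2 + 2*k - 24))/(k^2 + 2*k - 24)^2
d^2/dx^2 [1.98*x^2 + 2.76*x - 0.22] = 3.96000000000000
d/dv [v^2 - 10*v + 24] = 2*v - 10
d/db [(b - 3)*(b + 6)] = 2*b + 3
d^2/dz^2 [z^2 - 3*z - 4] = 2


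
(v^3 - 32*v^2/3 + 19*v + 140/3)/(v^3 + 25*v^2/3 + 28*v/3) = (v^2 - 12*v + 35)/(v*(v + 7))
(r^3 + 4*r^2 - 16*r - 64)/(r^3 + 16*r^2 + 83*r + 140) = (r^2 - 16)/(r^2 + 12*r + 35)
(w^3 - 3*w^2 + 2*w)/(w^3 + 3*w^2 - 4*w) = (w - 2)/(w + 4)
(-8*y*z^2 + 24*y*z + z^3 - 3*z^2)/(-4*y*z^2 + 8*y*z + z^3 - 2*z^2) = (8*y*z - 24*y - z^2 + 3*z)/(4*y*z - 8*y - z^2 + 2*z)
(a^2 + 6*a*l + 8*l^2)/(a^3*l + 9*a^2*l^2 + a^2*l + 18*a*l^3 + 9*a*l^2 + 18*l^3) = (a^2 + 6*a*l + 8*l^2)/(l*(a^3 + 9*a^2*l + a^2 + 18*a*l^2 + 9*a*l + 18*l^2))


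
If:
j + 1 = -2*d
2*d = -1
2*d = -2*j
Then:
No Solution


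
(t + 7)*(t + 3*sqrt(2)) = t^2 + 3*sqrt(2)*t + 7*t + 21*sqrt(2)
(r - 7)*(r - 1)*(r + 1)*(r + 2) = r^4 - 5*r^3 - 15*r^2 + 5*r + 14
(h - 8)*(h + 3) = h^2 - 5*h - 24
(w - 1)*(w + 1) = w^2 - 1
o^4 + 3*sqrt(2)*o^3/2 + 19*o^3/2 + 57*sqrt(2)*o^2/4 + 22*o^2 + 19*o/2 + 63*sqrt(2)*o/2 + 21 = (o + 7/2)*(o + 6)*(o + sqrt(2)/2)*(o + sqrt(2))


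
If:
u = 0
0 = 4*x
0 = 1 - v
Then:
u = 0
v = 1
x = 0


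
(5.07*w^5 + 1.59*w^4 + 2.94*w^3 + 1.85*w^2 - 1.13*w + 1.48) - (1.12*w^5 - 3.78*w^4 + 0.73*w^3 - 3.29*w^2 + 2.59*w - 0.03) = 3.95*w^5 + 5.37*w^4 + 2.21*w^3 + 5.14*w^2 - 3.72*w + 1.51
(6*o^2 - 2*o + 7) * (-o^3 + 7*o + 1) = -6*o^5 + 2*o^4 + 35*o^3 - 8*o^2 + 47*o + 7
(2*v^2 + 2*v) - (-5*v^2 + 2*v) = 7*v^2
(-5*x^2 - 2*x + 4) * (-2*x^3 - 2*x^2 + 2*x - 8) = 10*x^5 + 14*x^4 - 14*x^3 + 28*x^2 + 24*x - 32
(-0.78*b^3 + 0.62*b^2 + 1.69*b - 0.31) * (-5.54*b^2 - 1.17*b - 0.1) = 4.3212*b^5 - 2.5222*b^4 - 10.01*b^3 - 0.3219*b^2 + 0.1937*b + 0.031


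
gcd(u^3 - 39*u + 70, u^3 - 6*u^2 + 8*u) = u - 2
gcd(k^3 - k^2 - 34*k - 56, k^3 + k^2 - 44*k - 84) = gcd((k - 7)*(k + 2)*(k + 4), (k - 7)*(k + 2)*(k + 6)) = k^2 - 5*k - 14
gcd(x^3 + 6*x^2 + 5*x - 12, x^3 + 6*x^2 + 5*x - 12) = x^3 + 6*x^2 + 5*x - 12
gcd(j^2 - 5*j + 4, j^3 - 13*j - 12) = j - 4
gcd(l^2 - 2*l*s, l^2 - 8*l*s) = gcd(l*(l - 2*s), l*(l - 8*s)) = l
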